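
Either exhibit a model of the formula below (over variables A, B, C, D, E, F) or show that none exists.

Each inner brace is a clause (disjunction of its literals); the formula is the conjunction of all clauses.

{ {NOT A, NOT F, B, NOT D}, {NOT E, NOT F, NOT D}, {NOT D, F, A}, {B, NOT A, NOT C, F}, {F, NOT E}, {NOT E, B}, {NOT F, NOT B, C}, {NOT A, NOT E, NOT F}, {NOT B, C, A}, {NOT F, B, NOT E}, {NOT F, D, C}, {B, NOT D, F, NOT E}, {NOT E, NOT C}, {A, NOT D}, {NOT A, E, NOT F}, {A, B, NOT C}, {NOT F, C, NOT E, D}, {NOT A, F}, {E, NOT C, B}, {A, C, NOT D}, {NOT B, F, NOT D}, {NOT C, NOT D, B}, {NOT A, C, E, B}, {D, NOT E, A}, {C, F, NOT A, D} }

A ↦ false, B ↦ true, C ↦ true, D ↦ false, E ↦ false, F ↦ false

Try F = false.
The clause (NOT E) is unit, so E = false.
The clause (NOT A) is unit, so A = false.
The clause (NOT D) is unit, so D = false.
Try B = true.
The clause (C) is unit, so C = true.
All clauses are satisfied.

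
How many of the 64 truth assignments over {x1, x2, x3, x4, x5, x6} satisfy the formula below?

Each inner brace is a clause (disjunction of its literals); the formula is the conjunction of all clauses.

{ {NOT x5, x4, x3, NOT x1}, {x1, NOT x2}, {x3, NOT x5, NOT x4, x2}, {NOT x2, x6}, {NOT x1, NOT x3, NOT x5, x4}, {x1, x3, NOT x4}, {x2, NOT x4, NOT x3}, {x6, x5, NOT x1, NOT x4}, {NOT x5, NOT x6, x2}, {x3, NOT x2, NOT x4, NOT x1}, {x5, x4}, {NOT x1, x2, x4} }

5

There are 2^6 = 64 truth assignments over (x1, x2, x3, x4, x5, x6).
Split on x3. With x3 = true, the clauses containing x3 are satisfied and NOT x3 drops from the rest; 3 of the 2^5 = 32 assignments to the other variables satisfy what remains.
With x3 = false, by the same count on the reduced clause set, 2 assignments work.
(One model: x1=F, x2=F, x3=F, x4=F, x5=T, x6=F.)
Total: 3 + 2 = 5.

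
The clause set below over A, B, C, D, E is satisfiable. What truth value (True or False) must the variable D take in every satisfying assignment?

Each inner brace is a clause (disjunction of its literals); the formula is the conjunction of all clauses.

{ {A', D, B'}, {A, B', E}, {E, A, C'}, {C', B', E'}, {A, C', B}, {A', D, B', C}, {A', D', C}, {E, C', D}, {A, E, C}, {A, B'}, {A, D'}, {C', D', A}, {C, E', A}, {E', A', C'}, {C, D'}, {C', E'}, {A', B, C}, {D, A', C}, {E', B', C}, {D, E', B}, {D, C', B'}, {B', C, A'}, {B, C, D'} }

True

Suppose D = 0.
Case A = 0:
Unit clause (B') forces B = 0.
Unit clause (C') forces C = 0.
Unit clause (E) forces E = 1.
That conflicts with the unit clause (E').
So A must be the other value — set A = 1.
Unit clause (B') forces B = 0.
Unit clause (C) forces C = 1.
Unit clause (E) forces E = 1.
That conflicts with the unit clause (E').
Neither A = 1 nor A = 0 works.
So every satisfying assignment has D = True.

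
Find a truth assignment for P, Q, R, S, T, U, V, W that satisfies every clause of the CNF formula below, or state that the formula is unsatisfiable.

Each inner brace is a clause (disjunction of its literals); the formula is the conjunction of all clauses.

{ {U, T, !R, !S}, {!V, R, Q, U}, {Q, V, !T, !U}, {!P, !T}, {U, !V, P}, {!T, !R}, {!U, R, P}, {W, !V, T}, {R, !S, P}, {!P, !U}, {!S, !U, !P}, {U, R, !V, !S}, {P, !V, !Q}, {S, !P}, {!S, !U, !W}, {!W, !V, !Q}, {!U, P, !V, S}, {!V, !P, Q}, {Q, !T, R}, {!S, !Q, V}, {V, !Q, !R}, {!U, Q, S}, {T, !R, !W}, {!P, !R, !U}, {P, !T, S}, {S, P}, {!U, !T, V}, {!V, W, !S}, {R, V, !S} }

Try P = false.
(S) alone gives S = true.
(R) alone gives R = true.
(!T) alone gives T = false.
(U) alone gives U = true.
(!W) alone gives W = false.
(!V) alone gives V = false.
(!Q) alone gives Q = false.
Every clause now holds.

P=false; Q=false; R=true; S=true; T=false; U=true; V=false; W=false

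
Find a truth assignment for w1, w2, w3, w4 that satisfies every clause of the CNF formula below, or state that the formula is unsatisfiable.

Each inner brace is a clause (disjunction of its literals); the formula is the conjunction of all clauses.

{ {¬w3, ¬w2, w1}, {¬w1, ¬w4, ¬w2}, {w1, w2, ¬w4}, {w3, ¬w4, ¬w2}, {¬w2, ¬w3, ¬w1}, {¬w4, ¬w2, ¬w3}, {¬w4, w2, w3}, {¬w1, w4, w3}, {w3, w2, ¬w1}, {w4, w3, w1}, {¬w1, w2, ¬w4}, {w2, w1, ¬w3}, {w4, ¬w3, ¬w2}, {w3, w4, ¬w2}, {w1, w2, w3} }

w1=True, w2=False, w3=True, w4=False

Case w3 = True:
Case w2 = False:
(w1) alone gives w1 = True.
(¬w4) alone gives w4 = False.
All clauses are satisfied.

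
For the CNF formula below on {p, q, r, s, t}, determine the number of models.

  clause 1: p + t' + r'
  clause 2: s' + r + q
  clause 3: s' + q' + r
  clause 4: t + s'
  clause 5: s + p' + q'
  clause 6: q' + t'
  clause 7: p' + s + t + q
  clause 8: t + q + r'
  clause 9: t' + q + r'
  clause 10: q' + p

3

There are 2^5 = 32 truth assignments over (p, q, r, s, t).
Split on s. With s = 1, the clauses containing s are satisfied and s' drops from the rest; 0 of the 2^4 = 16 assignments to the other variables satisfy what remains.
With s = 0, by the same count on the reduced clause set, 3 assignments work.
Total: 0 + 3 = 3.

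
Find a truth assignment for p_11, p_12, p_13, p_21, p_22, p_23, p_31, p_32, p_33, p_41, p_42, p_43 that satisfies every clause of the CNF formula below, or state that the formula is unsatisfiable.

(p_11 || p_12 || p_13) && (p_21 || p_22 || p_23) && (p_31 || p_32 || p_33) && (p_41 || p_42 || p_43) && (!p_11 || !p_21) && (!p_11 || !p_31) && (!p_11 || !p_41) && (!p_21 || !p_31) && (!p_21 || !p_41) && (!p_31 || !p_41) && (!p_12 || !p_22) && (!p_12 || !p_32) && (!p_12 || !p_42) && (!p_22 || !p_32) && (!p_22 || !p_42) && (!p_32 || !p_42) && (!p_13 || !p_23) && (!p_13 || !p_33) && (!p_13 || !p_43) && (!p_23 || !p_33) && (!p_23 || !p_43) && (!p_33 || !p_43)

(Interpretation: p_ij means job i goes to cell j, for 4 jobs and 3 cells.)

Case p_11 = false:
Case p_12 = true:
From the singleton clause (!p_22), p_22 = false.
From the singleton clause (!p_32), p_32 = false.
From the singleton clause (!p_42), p_42 = false.
Case p_21 = true:
From the singleton clause (!p_31), p_31 = false.
From the singleton clause (p_33), p_33 = true.
From the singleton clause (!p_41), p_41 = false.
From the singleton clause (p_43), p_43 = true.
That conflicts with the unit clause (!p_43).
So p_21 must be the other value — set p_21 = false.
From the singleton clause (p_23), p_23 = true.
From the singleton clause (!p_13), p_13 = false.
From the singleton clause (!p_33), p_33 = false.
From the singleton clause (p_31), p_31 = true.
From the singleton clause (!p_41), p_41 = false.
From the singleton clause (p_43), p_43 = true.
That conflicts with the unit clause (!p_43).
Neither p_21 = true nor p_21 = false works.
So p_12 must be the other value — set p_12 = false.
From the singleton clause (p_13), p_13 = true.
From the singleton clause (!p_23), p_23 = false.
From the singleton clause (!p_33), p_33 = false.
From the singleton clause (!p_43), p_43 = false.
Case p_21 = true:
From the singleton clause (!p_31), p_31 = false.
From the singleton clause (p_32), p_32 = true.
From the singleton clause (!p_41), p_41 = false.
From the singleton clause (p_42), p_42 = true.
That conflicts with the unit clause (!p_42).
So p_21 must be the other value — set p_21 = false.
From the singleton clause (p_22), p_22 = true.
From the singleton clause (!p_32), p_32 = false.
From the singleton clause (p_31), p_31 = true.
From the singleton clause (!p_41), p_41 = false.
From the singleton clause (p_42), p_42 = true.
That conflicts with the unit clause (!p_42).
Neither p_21 = true nor p_21 = false works.
Neither p_12 = true nor p_12 = false works.
So p_11 must be the other value — set p_11 = true.
From the singleton clause (!p_21), p_21 = false.
From the singleton clause (!p_31), p_31 = false.
From the singleton clause (!p_41), p_41 = false.
Case p_22 = true:
From the singleton clause (!p_12), p_12 = false.
From the singleton clause (!p_32), p_32 = false.
From the singleton clause (p_33), p_33 = true.
From the singleton clause (!p_42), p_42 = false.
From the singleton clause (p_43), p_43 = true.
That conflicts with the unit clause (!p_43).
So p_22 must be the other value — set p_22 = false.
From the singleton clause (p_23), p_23 = true.
From the singleton clause (!p_13), p_13 = false.
From the singleton clause (!p_33), p_33 = false.
From the singleton clause (p_32), p_32 = true.
From the singleton clause (!p_12), p_12 = false.
From the singleton clause (!p_42), p_42 = false.
From the singleton clause (p_43), p_43 = true.
That conflicts with the unit clause (!p_43).
Neither p_22 = true nor p_22 = false works.
Neither p_11 = true nor p_11 = false works.

UNSATISFIABLE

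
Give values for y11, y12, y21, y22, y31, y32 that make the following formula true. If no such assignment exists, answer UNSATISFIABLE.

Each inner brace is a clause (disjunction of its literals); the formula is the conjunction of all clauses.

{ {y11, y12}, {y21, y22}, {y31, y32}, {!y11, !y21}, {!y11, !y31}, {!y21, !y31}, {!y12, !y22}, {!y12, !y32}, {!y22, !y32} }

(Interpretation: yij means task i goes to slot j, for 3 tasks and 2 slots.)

Case y11 = true:
(!y21) alone gives y21 = false.
(y22) alone gives y22 = true.
(!y31) alone gives y31 = false.
(y32) alone gives y32 = true.
Now (!y32) is unsatisfied and unit — conflict.
So y11 must be the other value — set y11 = false.
(y12) alone gives y12 = true.
(!y22) alone gives y22 = false.
(y21) alone gives y21 = true.
(!y31) alone gives y31 = false.
(y32) alone gives y32 = true.
Now (!y32) is unsatisfied and unit — conflict.
Either choice for y11 ends in contradiction.

UNSATISFIABLE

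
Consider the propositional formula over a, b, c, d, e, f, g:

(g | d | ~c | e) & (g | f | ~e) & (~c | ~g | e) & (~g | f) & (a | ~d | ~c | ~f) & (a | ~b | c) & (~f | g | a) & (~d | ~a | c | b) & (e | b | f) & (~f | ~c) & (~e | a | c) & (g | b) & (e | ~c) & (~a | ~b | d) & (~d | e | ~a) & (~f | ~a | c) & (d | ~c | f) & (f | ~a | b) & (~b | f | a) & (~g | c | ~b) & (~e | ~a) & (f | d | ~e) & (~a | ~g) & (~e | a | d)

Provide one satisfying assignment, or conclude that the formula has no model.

a ↦ 0, b ↦ 0, c ↦ 0, d ↦ 0, e ↦ 0, f ↦ 1, g ↦ 1

Suppose g = 1.
From the singleton clause (f), f = 1.
From the singleton clause (~c), c = 0.
From the singleton clause (~a), a = 0.
From the singleton clause (~b), b = 0.
From the singleton clause (~e), e = 0.
Every clause is now satisfied; d is unconstrained.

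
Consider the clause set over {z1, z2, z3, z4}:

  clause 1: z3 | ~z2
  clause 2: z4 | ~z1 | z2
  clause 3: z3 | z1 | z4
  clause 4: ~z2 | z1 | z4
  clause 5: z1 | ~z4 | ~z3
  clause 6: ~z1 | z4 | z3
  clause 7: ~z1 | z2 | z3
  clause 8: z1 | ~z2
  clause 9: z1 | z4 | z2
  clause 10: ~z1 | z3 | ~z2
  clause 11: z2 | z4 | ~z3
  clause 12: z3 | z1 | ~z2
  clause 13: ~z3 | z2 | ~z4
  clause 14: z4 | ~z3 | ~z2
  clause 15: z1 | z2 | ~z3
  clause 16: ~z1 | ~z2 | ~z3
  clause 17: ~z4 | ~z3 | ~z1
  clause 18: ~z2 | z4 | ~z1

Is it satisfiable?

Suppose z3 = 0.
Unit clause (~z2) forces z2 = 0.
Unit clause (~z1) forces z1 = 0.
Unit clause (z4) forces z4 = 1.
All clauses are satisfied.
A satisfying assignment: z1 ↦ 0; z2 ↦ 0; z3 ↦ 0; z4 ↦ 1.

Yes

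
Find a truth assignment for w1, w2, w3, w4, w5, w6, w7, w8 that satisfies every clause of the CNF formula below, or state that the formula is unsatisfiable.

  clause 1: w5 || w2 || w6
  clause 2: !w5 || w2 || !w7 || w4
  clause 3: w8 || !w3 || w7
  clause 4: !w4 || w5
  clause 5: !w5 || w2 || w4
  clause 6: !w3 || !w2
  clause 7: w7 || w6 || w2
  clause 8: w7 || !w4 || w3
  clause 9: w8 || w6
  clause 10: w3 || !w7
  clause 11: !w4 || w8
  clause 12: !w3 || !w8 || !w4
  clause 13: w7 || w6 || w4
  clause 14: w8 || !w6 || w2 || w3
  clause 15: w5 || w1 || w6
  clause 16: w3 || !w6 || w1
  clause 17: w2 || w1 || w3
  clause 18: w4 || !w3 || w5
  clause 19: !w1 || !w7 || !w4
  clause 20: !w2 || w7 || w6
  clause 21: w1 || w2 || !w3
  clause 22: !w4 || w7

Suppose w4 = false.
Suppose w5 = false.
From the singleton clause (!w3), w3 = false.
From the singleton clause (!w7), w7 = false.
From the singleton clause (w6), w6 = true.
From the singleton clause (w1), w1 = true.
Suppose w8 = true.
All clauses hold; w2 can take either value.

w1 ↦ true; w2 ↦ false; w3 ↦ false; w4 ↦ false; w5 ↦ false; w6 ↦ true; w7 ↦ false; w8 ↦ true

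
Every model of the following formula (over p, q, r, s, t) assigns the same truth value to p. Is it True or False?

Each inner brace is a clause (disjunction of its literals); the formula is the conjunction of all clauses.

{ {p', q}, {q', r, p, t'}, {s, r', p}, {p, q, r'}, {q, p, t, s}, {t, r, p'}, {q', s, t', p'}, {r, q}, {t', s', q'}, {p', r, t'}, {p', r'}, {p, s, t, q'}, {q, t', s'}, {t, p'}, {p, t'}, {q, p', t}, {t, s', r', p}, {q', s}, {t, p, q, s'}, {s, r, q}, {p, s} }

False

Suppose p = 1.
The clause (q) is unit, so q = 1.
The clause (r') is unit, so r = 0.
The clause (t) is unit, so t = 1.
But (t') is also a unit clause — contradiction.
So every satisfying assignment has p = False.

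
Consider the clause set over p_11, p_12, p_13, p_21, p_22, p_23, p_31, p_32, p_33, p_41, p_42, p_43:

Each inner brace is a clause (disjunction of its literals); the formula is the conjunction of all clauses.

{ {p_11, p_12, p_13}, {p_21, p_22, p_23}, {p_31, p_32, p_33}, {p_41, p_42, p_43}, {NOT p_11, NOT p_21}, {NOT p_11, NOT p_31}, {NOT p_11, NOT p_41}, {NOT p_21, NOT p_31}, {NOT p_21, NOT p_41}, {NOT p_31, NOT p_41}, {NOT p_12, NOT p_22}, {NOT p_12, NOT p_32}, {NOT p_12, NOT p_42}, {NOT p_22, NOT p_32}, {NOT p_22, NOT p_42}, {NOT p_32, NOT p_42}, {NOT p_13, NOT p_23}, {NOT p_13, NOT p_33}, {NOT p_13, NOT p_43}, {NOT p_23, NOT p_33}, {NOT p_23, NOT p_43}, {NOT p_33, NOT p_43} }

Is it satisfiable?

No, unsatisfiable

Case p_11 = false:
Case p_12 = true:
The clause (NOT p_22) is unit, so p_22 = false.
The clause (NOT p_32) is unit, so p_32 = false.
The clause (NOT p_42) is unit, so p_42 = false.
Case p_21 = true:
The clause (NOT p_31) is unit, so p_31 = false.
The clause (p_33) is unit, so p_33 = true.
The clause (NOT p_41) is unit, so p_41 = false.
The clause (p_43) is unit, so p_43 = true.
But (NOT p_43) is also a unit clause — contradiction.
That branch fails; take p_21 = false instead.
The clause (p_23) is unit, so p_23 = true.
The clause (NOT p_13) is unit, so p_13 = false.
The clause (NOT p_33) is unit, so p_33 = false.
The clause (p_31) is unit, so p_31 = true.
The clause (NOT p_41) is unit, so p_41 = false.
The clause (p_43) is unit, so p_43 = true.
But (NOT p_43) is also a unit clause — contradiction.
Neither p_21 = true nor p_21 = false works.
That branch fails; take p_12 = false instead.
The clause (p_13) is unit, so p_13 = true.
The clause (NOT p_23) is unit, so p_23 = false.
The clause (NOT p_33) is unit, so p_33 = false.
The clause (NOT p_43) is unit, so p_43 = false.
Case p_21 = true:
The clause (NOT p_31) is unit, so p_31 = false.
The clause (p_32) is unit, so p_32 = true.
The clause (NOT p_41) is unit, so p_41 = false.
The clause (p_42) is unit, so p_42 = true.
But (NOT p_42) is also a unit clause — contradiction.
That branch fails; take p_21 = false instead.
The clause (p_22) is unit, so p_22 = true.
The clause (NOT p_32) is unit, so p_32 = false.
The clause (p_31) is unit, so p_31 = true.
The clause (NOT p_41) is unit, so p_41 = false.
The clause (p_42) is unit, so p_42 = true.
But (NOT p_42) is also a unit clause — contradiction.
Neither p_21 = true nor p_21 = false works.
Neither p_12 = true nor p_12 = false works.
That branch fails; take p_11 = true instead.
The clause (NOT p_21) is unit, so p_21 = false.
The clause (NOT p_31) is unit, so p_31 = false.
The clause (NOT p_41) is unit, so p_41 = false.
Case p_22 = true:
The clause (NOT p_12) is unit, so p_12 = false.
The clause (NOT p_32) is unit, so p_32 = false.
The clause (p_33) is unit, so p_33 = true.
The clause (NOT p_42) is unit, so p_42 = false.
The clause (p_43) is unit, so p_43 = true.
But (NOT p_43) is also a unit clause — contradiction.
That branch fails; take p_22 = false instead.
The clause (p_23) is unit, so p_23 = true.
The clause (NOT p_13) is unit, so p_13 = false.
The clause (NOT p_33) is unit, so p_33 = false.
The clause (p_32) is unit, so p_32 = true.
The clause (NOT p_12) is unit, so p_12 = false.
The clause (NOT p_42) is unit, so p_42 = false.
The clause (p_43) is unit, so p_43 = true.
But (NOT p_43) is also a unit clause — contradiction.
Neither p_22 = true nor p_22 = false works.
Neither p_11 = true nor p_11 = false works.
No assignment satisfies every clause.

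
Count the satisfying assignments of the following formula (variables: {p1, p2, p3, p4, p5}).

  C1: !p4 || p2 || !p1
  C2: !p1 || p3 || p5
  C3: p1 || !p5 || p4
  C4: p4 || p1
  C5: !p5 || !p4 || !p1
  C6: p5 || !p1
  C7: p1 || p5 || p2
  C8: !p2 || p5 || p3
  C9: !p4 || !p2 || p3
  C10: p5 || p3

There are 2^5 = 32 truth assignments over (p1, p2, p3, p4, p5).
Split on p2. With p2 = true, the clauses containing p2 are satisfied and !p2 drops from the rest; 4 of the 2^4 = 16 assignments to the other variables satisfy what remains.
With p2 = false, by the same count on the reduced clause set, 4 assignments work.
(One model: p1=F, p2=F, p3=F, p4=T, p5=T.)
Total: 4 + 4 = 8.

8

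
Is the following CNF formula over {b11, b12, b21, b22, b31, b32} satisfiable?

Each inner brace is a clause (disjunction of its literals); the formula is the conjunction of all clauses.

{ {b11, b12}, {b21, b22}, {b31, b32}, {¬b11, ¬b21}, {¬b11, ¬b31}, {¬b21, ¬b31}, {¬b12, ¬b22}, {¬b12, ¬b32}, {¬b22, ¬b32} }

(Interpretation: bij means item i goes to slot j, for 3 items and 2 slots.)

No, unsatisfiable

Try b11 = True.
From the singleton clause (¬b21), b21 = False.
From the singleton clause (b22), b22 = True.
From the singleton clause (¬b31), b31 = False.
From the singleton clause (b32), b32 = True.
But (¬b32) is also a unit clause — contradiction.
That branch fails; take b11 = False instead.
From the singleton clause (b12), b12 = True.
From the singleton clause (¬b22), b22 = False.
From the singleton clause (b21), b21 = True.
From the singleton clause (¬b31), b31 = False.
From the singleton clause (b32), b32 = True.
But (¬b32) is also a unit clause — contradiction.
Either choice for b11 ends in contradiction.
No assignment satisfies every clause.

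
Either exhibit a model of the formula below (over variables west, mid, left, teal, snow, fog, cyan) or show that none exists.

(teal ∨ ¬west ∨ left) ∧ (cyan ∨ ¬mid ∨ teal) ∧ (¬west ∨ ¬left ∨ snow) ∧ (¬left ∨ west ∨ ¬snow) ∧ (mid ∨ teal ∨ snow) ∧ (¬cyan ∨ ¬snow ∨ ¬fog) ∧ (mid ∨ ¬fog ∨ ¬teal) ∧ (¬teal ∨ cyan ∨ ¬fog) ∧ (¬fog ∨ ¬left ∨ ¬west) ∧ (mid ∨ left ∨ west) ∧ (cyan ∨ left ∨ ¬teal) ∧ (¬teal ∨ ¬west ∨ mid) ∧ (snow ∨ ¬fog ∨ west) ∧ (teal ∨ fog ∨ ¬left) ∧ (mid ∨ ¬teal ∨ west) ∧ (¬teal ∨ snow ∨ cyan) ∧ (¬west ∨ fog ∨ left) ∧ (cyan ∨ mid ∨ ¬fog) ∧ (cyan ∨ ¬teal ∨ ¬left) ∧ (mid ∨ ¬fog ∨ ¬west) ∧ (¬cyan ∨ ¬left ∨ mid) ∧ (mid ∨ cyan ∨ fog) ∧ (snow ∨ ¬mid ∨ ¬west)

west=False, mid=True, left=False, teal=False, snow=True, fog=False, cyan=True

Suppose teal = False.
Suppose west = False.
Suppose cyan = True.
Suppose left = False.
From the singleton clause (mid), mid = True.
Suppose snow = True.
From the singleton clause (¬fog), fog = False.
Every clause now holds.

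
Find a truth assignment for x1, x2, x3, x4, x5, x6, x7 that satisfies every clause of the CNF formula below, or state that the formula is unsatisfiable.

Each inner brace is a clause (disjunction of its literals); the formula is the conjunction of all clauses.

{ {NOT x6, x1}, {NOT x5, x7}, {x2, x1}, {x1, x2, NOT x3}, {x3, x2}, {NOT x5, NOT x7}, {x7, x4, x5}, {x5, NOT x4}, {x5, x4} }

UNSATISFIABLE

Try x6 = false.
Try x5 = false.
(NOT x4) alone gives x4 = false.
But (x4) is also a unit clause — contradiction.
So x5 must be the other value — set x5 = true.
(x7) alone gives x7 = true.
But (NOT x7) is also a unit clause — contradiction.
Both values of x5 lead to a conflict.
So x6 must be the other value — set x6 = true.
(x1) alone gives x1 = true.
Try x5 = false.
(NOT x4) alone gives x4 = false.
But (x4) is also a unit clause — contradiction.
So x5 must be the other value — set x5 = true.
(x7) alone gives x7 = true.
But (NOT x7) is also a unit clause — contradiction.
Both values of x5 lead to a conflict.
Both values of x6 lead to a conflict.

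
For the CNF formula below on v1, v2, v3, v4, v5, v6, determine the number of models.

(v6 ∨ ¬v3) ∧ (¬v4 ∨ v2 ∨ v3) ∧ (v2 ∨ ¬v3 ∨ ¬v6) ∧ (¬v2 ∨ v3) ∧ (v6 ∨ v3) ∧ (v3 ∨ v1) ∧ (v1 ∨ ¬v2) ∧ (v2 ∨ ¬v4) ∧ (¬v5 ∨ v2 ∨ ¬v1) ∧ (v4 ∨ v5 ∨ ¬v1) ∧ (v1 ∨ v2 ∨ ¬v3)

There are 2^6 = 64 truth assignments over (v1, v2, v3, v4, v5, v6).
Split on v3. With v3 = True, the clauses containing v3 are satisfied and ¬v3 drops from the rest; 3 of the 2^5 = 32 assignments to the other variables satisfy what remains.
With v3 = False, by the same count on the reduced clause set, 0 assignments work.
Total: 3 + 0 = 3.

3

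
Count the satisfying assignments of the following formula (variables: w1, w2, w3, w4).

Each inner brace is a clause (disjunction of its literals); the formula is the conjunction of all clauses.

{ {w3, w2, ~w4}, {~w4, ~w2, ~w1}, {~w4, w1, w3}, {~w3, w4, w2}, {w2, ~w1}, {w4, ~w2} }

3

There are 2^4 = 16 truth assignments over (w1, w2, w3, w4).
Split on w2. With w2 = 1, the clauses containing w2 are satisfied and ~w2 drops from the rest; 1 of the 2^3 = 8 assignments to the other variables satisfy what remains.
With w2 = 0, by the same count on the reduced clause set, 2 assignments work.
(One model: w1=F, w2=F, w3=F, w4=F.)
Total: 1 + 2 = 3.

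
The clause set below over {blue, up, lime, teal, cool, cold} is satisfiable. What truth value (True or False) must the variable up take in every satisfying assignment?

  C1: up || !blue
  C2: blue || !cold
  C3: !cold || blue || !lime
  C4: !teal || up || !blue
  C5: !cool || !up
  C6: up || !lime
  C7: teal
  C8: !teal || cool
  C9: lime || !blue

False

Suppose up = true.
The clause (!cool) is unit, so cool = false.
The clause (teal) is unit, so teal = true.
But (!teal) is also a unit clause — contradiction.
So every satisfying assignment has up = False.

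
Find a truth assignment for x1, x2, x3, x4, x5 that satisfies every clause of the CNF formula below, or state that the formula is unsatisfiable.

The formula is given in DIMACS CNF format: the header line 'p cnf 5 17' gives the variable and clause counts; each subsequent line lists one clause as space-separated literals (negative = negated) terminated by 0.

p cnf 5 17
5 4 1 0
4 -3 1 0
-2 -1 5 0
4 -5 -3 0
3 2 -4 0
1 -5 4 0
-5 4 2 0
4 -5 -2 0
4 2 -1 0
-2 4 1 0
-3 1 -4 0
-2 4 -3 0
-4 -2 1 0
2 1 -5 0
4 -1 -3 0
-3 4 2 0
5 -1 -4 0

x1=True,  x2=True,  x3=False,  x4=True,  x5=True

Try x5 = True.
Try x4 = True.
Try x3 = False.
(x2) alone gives x2 = True.
(x1) alone gives x1 = True.
All clauses are satisfied.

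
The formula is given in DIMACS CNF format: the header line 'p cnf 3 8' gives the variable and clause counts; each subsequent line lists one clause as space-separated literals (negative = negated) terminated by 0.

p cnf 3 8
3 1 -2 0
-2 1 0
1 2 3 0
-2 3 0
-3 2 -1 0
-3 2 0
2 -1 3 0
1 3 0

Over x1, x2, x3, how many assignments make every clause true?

1

There are 2^3 = 8 truth assignments over (x1, x2, x3).
Check each against the 8 clauses (columns in the order x1, x2, x3):
  F F F  ✗ fails (x1 ∨ x2 ∨ x3)
  F F T  ✗ fails (¬x3 ∨ x2)
  F T F  ✗ fails (x3 ∨ x1 ∨ ¬x2)
  F T T  ✗ fails (¬x2 ∨ x1)
  T F F  ✗ fails (x2 ∨ ¬x1 ∨ x3)
  T F T  ✗ fails (¬x3 ∨ x2 ∨ ¬x1)
  T T F  ✗ fails (¬x2 ∨ x3)
  T T T  ✓ satisfies all
1 of the 8 rows is a model.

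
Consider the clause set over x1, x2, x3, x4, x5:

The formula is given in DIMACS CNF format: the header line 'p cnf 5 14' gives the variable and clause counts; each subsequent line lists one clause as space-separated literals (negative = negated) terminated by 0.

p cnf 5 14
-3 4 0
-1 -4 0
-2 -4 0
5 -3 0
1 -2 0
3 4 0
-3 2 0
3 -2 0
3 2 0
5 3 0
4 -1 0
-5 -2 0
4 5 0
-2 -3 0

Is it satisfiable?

Try x3 = False.
From the singleton clause (x4), x4 = True.
From the singleton clause (¬x1), x1 = False.
From the singleton clause (¬x2), x2 = False.
Now (x2) is unsatisfied and unit — conflict.
Undo x3 and try x3 = True.
From the singleton clause (x4), x4 = True.
From the singleton clause (¬x1), x1 = False.
From the singleton clause (¬x2), x2 = False.
Now (x2) is unsatisfied and unit — conflict.
Both values of x3 lead to a conflict.
No assignment satisfies every clause.

No, unsatisfiable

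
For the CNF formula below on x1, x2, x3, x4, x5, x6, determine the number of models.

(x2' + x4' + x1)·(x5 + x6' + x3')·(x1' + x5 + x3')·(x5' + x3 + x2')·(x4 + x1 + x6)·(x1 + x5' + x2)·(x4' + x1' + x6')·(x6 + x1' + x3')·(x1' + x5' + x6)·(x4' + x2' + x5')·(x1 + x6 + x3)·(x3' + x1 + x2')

There are 2^6 = 64 truth assignments over (x1, x2, x3, x4, x5, x6).
Split on x6. With x6 = 1, the clauses containing x6 are satisfied and x6' drops from the rest; 8 of the 2^5 = 32 assignments to the other variables satisfy what remains.
With x6 = 0, by the same count on the reduced clause set, 5 assignments work.
(One model: x1=F, x2=F, x3=F, x4=F, x5=F, x6=T.)
Total: 8 + 5 = 13.

13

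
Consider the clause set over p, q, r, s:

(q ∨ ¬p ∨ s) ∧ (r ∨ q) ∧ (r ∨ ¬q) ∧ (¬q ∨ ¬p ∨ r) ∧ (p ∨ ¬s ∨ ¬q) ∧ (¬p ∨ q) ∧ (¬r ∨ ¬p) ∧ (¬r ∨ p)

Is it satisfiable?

No, unsatisfiable

Branch on r: set r = True.
(¬p) alone gives p = False.
But (p) is also a unit clause — contradiction.
That branch fails; take r = False instead.
(q) alone gives q = True.
But (¬q) is also a unit clause — contradiction.
Either choice for r ends in contradiction.
No assignment satisfies every clause.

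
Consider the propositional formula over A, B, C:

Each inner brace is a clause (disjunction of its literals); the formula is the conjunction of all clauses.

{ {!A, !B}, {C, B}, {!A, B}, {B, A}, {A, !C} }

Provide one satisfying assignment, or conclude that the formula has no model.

A ↦ false, B ↦ true, C ↦ false

Case A = false:
The clause (B) is unit, so B = true.
The clause (!C) is unit, so C = false.
This assignment satisfies each clause.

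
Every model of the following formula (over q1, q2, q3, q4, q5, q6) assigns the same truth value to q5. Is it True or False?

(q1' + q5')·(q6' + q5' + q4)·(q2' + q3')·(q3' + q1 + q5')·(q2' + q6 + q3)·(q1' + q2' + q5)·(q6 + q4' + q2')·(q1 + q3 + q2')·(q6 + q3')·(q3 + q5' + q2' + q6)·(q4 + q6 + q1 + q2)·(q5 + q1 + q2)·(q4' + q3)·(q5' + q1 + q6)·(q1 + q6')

False

Suppose q5 = 1.
Unit clause (q1') forces q1 = 0.
Unit clause (q3') forces q3 = 0.
Unit clause (q2') forces q2 = 0.
Unit clause (q4') forces q4 = 0.
Unit clause (q6') forces q6 = 0.
But (q6) is also a unit clause — contradiction.
So every satisfying assignment has q5 = False.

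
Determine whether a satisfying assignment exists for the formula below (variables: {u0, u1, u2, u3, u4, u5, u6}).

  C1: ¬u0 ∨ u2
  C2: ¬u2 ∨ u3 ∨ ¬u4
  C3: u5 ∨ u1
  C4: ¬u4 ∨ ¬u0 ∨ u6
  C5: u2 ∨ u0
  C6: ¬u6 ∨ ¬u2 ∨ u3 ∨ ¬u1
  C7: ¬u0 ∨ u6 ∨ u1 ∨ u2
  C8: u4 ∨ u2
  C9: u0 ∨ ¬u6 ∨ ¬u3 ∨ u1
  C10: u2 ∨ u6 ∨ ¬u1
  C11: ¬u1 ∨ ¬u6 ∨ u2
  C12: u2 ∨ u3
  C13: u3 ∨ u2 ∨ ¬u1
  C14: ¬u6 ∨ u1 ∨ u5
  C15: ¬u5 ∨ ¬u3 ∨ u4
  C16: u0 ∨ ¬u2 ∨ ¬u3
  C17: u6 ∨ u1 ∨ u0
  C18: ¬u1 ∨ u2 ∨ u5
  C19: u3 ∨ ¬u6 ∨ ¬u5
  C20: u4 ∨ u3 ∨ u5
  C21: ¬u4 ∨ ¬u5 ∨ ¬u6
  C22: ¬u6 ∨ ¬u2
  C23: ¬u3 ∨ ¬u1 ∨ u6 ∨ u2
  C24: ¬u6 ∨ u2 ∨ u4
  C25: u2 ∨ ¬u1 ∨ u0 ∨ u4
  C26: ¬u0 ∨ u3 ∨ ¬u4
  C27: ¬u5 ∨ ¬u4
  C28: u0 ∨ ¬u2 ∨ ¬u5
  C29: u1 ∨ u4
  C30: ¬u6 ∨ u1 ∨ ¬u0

Suppose u0 = True.
Unit clause (u2) forces u2 = True.
Unit clause (¬u6) forces u6 = False.
Unit clause (¬u4) forces u4 = False.
Unit clause (u1) forces u1 = True.
Suppose u5 = False.
Unit clause (u3) forces u3 = True.
This assignment satisfies each clause.
A satisfying assignment: u0 ↦ True, u1 ↦ True, u2 ↦ True, u3 ↦ True, u4 ↦ False, u5 ↦ False, u6 ↦ False.

Yes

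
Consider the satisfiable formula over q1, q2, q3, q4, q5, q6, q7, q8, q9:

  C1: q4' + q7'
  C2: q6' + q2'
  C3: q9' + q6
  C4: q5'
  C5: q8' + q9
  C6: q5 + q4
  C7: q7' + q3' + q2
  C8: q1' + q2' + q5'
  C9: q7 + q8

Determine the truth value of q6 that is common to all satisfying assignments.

Suppose q6 = 0.
From the singleton clause (q9'), q9 = 0.
From the singleton clause (q5'), q5 = 0.
From the singleton clause (q8'), q8 = 0.
From the singleton clause (q4), q4 = 1.
From the singleton clause (q7'), q7 = 0.
That conflicts with the unit clause (q7).
So every satisfying assignment has q6 = True.

True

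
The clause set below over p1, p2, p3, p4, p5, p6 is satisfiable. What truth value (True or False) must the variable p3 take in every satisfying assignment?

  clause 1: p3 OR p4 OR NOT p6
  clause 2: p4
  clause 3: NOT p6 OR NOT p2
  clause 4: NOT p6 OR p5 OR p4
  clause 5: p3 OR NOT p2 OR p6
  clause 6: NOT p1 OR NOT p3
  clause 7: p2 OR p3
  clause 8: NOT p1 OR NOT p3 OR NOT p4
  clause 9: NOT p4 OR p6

True

Suppose p3 = false.
(p4) alone gives p4 = true.
(p2) alone gives p2 = true.
(NOT p6) alone gives p6 = false.
But (p6) is also a unit clause — contradiction.
So every satisfying assignment has p3 = True.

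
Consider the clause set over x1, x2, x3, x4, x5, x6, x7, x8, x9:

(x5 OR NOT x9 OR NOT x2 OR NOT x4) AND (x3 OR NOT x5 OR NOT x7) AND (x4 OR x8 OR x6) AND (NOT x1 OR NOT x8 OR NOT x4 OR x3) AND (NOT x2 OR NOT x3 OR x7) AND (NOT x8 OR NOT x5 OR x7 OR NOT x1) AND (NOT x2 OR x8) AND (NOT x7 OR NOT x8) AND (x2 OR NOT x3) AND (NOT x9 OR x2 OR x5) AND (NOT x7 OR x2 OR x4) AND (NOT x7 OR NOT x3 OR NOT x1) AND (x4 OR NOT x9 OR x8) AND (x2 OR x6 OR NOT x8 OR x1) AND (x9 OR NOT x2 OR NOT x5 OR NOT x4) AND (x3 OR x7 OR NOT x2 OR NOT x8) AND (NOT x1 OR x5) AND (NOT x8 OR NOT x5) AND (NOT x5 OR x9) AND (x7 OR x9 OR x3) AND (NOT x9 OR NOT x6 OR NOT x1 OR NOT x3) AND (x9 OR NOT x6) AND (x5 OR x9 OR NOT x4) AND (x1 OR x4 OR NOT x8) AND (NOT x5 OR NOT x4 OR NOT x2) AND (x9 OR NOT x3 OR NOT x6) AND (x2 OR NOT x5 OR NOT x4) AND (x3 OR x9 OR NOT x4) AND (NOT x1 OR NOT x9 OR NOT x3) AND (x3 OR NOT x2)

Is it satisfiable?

Unsatisfiable

Try x2 = false.
The clause (NOT x3) is unit, so x3 = false.
Try x5 = false.
The clause (NOT x9) is unit, so x9 = false.
The clause (NOT x1) is unit, so x1 = false.
The clause (x7) is unit, so x7 = true.
The clause (NOT x8) is unit, so x8 = false.
The clause (x4) is unit, so x4 = true.
That conflicts with the unit clause (NOT x4).
Backtrack on x5: now try x5 = true.
The clause (NOT x7) is unit, so x7 = false.
The clause (NOT x8) is unit, so x8 = false.
The clause (x9) is unit, so x9 = true.
The clause (x4) is unit, so x4 = true.
That conflicts with the unit clause (NOT x4).
Neither x5 = true nor x5 = false works.
Backtrack on x2: now try x2 = true.
The clause (x8) is unit, so x8 = true.
The clause (NOT x7) is unit, so x7 = false.
The clause (NOT x3) is unit, so x3 = false.
That conflicts with the unit clause (x3).
Neither x2 = true nor x2 = false works.
No assignment satisfies every clause.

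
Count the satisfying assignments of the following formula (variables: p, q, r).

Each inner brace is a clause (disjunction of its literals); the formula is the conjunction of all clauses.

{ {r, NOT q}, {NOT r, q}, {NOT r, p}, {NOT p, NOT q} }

2

There are 2^3 = 8 truth assignments over (p, q, r).
Split on q. With q = true, the clauses containing q are satisfied and NOT q drops from the rest; 0 of the 2^2 = 4 assignments to the other variables satisfy what remains.
With q = false, by the same count on the reduced clause set, 2 assignments work.
(One model: p=F, q=F, r=F.)
Total: 0 + 2 = 2.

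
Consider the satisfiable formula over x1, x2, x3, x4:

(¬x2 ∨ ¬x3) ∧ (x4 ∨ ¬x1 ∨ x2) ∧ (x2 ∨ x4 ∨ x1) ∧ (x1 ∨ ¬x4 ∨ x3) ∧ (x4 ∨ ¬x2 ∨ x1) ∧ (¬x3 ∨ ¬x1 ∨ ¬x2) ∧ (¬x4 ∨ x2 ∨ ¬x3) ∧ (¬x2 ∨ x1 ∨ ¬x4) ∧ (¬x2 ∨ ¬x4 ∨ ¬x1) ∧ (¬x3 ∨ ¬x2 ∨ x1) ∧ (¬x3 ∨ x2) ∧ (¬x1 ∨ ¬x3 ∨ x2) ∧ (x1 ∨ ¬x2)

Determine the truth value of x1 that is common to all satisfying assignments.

Suppose x1 = False.
(¬x2) alone gives x2 = False.
(x4) alone gives x4 = True.
(x3) alone gives x3 = True.
Now (¬x3) is unsatisfied and unit — conflict.
So every satisfying assignment has x1 = True.

True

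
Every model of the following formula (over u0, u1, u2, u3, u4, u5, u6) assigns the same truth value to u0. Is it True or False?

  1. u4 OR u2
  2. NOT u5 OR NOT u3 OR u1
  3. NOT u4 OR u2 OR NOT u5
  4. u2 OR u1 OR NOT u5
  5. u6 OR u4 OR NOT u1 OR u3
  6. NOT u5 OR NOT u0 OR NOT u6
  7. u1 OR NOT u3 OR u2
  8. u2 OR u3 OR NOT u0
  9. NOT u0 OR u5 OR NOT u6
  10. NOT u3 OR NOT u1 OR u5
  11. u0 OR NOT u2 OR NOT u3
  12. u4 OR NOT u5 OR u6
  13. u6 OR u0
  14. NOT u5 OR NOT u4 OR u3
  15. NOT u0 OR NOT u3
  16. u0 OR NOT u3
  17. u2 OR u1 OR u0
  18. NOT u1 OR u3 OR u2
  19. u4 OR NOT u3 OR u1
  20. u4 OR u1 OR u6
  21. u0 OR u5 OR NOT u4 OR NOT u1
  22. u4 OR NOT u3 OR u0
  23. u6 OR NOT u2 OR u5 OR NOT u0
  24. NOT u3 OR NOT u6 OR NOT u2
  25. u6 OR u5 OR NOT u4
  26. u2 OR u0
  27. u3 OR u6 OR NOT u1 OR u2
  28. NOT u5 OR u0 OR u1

False

Suppose u0 = true.
Unit clause (NOT u3) forces u3 = false.
Unit clause (u2) forces u2 = true.
Suppose u5 = false.
Unit clause (NOT u6) forces u6 = false.
Now (u6) is unsatisfied and unit — conflict.
That branch fails; take u5 = true instead.
Unit clause (NOT u6) forces u6 = false.
Unit clause (u4) forces u4 = true.
Now (NOT u4) is unsatisfied and unit — conflict.
Both values of u5 lead to a conflict.
So every satisfying assignment has u0 = False.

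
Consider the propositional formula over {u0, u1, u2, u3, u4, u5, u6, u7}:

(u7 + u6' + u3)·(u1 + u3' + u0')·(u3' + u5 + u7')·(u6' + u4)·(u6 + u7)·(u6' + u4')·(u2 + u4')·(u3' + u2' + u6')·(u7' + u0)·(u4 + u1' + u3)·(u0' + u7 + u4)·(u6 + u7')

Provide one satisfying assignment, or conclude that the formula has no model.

Try u6 = 0.
From the singleton clause (u7), u7 = 1.
Now (u7') is unsatisfied and unit — conflict.
So u6 must be the other value — set u6 = 1.
From the singleton clause (u4), u4 = 1.
Now (u4') is unsatisfied and unit — conflict.
Neither u6 = 1 nor u6 = 0 works.

UNSATISFIABLE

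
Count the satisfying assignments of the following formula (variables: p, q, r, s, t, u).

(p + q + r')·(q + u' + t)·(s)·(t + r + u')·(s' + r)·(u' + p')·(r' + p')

4

There are 2^6 = 64 truth assignments over (p, q, r, s, t, u).
Split on r. With r = 1, the clauses containing r are satisfied and r' drops from the rest; 4 of the 2^5 = 32 assignments to the other variables satisfy what remains.
With r = 0, by the same count on the reduced clause set, 0 assignments work.
(One model: p=F, q=T, r=T, s=T, t=F, u=F.)
Total: 4 + 0 = 4.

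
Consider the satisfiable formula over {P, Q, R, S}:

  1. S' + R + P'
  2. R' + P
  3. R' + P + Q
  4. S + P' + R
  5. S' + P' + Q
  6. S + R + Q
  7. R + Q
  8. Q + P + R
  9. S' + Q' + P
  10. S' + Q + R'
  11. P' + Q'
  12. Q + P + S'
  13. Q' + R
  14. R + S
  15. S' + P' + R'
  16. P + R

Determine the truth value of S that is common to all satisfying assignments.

False

Suppose S = 1.
Case R = 1:
The clause (P) is unit, so P = 1.
Now (P') is unsatisfied and unit — conflict.
Undo R and try R = 0.
The clause (P') is unit, so P = 0.
Now (P) is unsatisfied and unit — conflict.
Either choice for R ends in contradiction.
So every satisfying assignment has S = False.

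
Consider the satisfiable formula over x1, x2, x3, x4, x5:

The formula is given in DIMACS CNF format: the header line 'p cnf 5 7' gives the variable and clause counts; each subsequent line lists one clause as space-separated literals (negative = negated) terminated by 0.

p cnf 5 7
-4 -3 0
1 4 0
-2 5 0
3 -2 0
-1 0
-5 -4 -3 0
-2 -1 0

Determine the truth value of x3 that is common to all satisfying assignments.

Suppose x3 = True.
The clause (¬x4) is unit, so x4 = False.
The clause (x1) is unit, so x1 = True.
But (¬x1) is also a unit clause — contradiction.
So every satisfying assignment has x3 = False.

False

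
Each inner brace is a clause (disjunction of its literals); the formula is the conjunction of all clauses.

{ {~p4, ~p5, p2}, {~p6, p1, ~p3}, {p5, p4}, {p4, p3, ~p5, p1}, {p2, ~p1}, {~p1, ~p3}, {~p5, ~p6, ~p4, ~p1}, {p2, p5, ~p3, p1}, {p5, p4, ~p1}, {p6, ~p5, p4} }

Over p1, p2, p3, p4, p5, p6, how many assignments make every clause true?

12

There are 2^6 = 64 truth assignments over (p1, p2, p3, p4, p5, p6).
Split on p6. With p6 = 1, the clauses containing p6 are satisfied and ~p6 drops from the rest; 5 of the 2^5 = 32 assignments to the other variables satisfy what remains.
With p6 = 0, by the same count on the reduced clause set, 7 assignments work.
(One model: p1=F, p2=F, p3=F, p4=T, p5=F, p6=F.)
Total: 5 + 7 = 12.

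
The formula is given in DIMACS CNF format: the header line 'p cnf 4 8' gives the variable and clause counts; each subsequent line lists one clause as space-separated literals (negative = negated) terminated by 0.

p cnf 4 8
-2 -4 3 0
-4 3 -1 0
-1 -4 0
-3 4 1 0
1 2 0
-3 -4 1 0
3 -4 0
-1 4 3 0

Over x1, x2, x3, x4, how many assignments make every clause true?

3

There are 2^4 = 16 truth assignments over (x1, x2, x3, x4).
Check each against the 8 clauses (columns in the order x1, x2, x3, x4):
  F F F F  ✗ fails (x1 ∨ x2)
  F F F T  ✗ fails (x1 ∨ x2)
  F F T F  ✗ fails (¬x3 ∨ x4 ∨ x1)
  F F T T  ✗ fails (x1 ∨ x2)
  F T F F  ✓ satisfies all
  F T F T  ✗ fails (¬x2 ∨ ¬x4 ∨ x3)
  F T T F  ✗ fails (¬x3 ∨ x4 ∨ x1)
  F T T T  ✗ fails (¬x3 ∨ ¬x4 ∨ x1)
  T F F F  ✗ fails (¬x1 ∨ x4 ∨ x3)
  T F F T  ✗ fails (¬x4 ∨ x3 ∨ ¬x1)
  T F T F  ✓ satisfies all
  T F T T  ✗ fails (¬x1 ∨ ¬x4)
  T T F F  ✗ fails (¬x1 ∨ x4 ∨ x3)
  T T F T  ✗ fails (¬x2 ∨ ¬x4 ∨ x3)
  T T T F  ✓ satisfies all
  T T T T  ✗ fails (¬x1 ∨ ¬x4)
3 of the 16 rows are models.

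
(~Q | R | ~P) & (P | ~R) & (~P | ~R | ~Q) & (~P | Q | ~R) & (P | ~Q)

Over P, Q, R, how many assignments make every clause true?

2

There are 2^3 = 8 truth assignments over (P, Q, R).
Check each against the 5 clauses (columns in the order P, Q, R):
  F F F  ✓ satisfies all
  F F T  ✗ fails (P | ~R)
  F T F  ✗ fails (P | ~Q)
  F T T  ✗ fails (P | ~R)
  T F F  ✓ satisfies all
  T F T  ✗ fails (~P | Q | ~R)
  T T F  ✗ fails (~Q | R | ~P)
  T T T  ✗ fails (~P | ~R | ~Q)
2 of the 8 rows are models.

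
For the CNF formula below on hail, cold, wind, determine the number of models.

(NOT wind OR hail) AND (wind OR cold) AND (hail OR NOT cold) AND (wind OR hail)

3

There are 2^3 = 8 truth assignments over (hail, cold, wind).
Split on hail. With hail = true, the clauses containing hail are satisfied and NOT hail drops from the rest; 3 of the 2^2 = 4 assignments to the other variables satisfy what remains.
With hail = false, by the same count on the reduced clause set, 0 assignments work.
(One model: hail=T, cold=F, wind=T.)
Total: 3 + 0 = 3.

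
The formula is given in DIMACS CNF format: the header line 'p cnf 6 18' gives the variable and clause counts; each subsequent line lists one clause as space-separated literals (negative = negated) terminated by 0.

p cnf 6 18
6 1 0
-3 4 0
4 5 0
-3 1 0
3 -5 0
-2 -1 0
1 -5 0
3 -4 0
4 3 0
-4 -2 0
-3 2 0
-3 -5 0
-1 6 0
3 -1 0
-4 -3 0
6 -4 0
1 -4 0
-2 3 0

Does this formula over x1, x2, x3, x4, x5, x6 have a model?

Case x6 = True:
Case x3 = False:
From the singleton clause (¬x5), x5 = False.
From the singleton clause (x4), x4 = True.
Now (¬x4) is unsatisfied and unit — conflict.
So x3 must be the other value — set x3 = True.
From the singleton clause (x4), x4 = True.
Now (¬x4) is unsatisfied and unit — conflict.
Either choice for x3 ends in contradiction.
So x6 must be the other value — set x6 = False.
From the singleton clause (x1), x1 = True.
Now (¬x1) is unsatisfied and unit — conflict.
Either choice for x6 ends in contradiction.
No assignment satisfies every clause.

No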